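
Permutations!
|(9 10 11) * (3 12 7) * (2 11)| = |(2 11 9 10)(3 12 7)| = 12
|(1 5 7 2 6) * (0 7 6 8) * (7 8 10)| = 6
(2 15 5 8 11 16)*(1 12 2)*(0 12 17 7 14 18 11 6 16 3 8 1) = [12, 17, 15, 8, 4, 1, 16, 14, 6, 9, 10, 3, 2, 13, 18, 5, 0, 7, 11] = (0 12 2 15 5 1 17 7 14 18 11 3 8 6 16)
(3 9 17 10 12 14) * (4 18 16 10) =[0, 1, 2, 9, 18, 5, 6, 7, 8, 17, 12, 11, 14, 13, 3, 15, 10, 4, 16] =(3 9 17 4 18 16 10 12 14)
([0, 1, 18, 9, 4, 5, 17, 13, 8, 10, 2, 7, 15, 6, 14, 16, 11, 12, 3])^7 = [0, 1, 3, 10, 4, 5, 13, 11, 8, 2, 18, 16, 17, 7, 14, 12, 15, 6, 9]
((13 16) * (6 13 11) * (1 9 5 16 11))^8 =(16)(6 11 13)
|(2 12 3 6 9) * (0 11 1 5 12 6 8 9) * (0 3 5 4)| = 20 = |(0 11 1 4)(2 6 3 8 9)(5 12)|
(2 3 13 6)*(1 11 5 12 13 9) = (1 11 5 12 13 6 2 3 9) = [0, 11, 3, 9, 4, 12, 2, 7, 8, 1, 10, 5, 13, 6]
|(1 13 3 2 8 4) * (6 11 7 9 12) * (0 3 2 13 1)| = 30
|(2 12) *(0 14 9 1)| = |(0 14 9 1)(2 12)| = 4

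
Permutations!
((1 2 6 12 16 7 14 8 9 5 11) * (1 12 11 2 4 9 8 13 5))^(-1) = (1 9 4)(2 5 13 14 7 16 12 11 6)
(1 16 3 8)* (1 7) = (1 16 3 8 7) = [0, 16, 2, 8, 4, 5, 6, 1, 7, 9, 10, 11, 12, 13, 14, 15, 3]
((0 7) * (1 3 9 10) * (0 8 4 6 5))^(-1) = (0 5 6 4 8 7)(1 10 9 3)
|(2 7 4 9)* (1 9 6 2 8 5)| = 4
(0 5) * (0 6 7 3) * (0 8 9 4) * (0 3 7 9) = (0 5 6 9 4 3 8) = [5, 1, 2, 8, 3, 6, 9, 7, 0, 4]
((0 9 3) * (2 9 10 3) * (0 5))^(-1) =(0 5 3 10)(2 9)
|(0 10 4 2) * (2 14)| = |(0 10 4 14 2)| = 5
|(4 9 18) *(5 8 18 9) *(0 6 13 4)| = |(0 6 13 4 5 8 18)| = 7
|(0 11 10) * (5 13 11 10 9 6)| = |(0 10)(5 13 11 9 6)| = 10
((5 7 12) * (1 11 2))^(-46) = (1 2 11)(5 12 7)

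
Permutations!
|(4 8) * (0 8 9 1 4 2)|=|(0 8 2)(1 4 9)|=3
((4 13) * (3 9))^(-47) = (3 9)(4 13)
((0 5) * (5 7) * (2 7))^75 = ((0 2 7 5))^75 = (0 5 7 2)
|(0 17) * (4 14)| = 2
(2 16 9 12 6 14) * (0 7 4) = (0 7 4)(2 16 9 12 6 14) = [7, 1, 16, 3, 0, 5, 14, 4, 8, 12, 10, 11, 6, 13, 2, 15, 9]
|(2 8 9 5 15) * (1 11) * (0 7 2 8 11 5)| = 9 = |(0 7 2 11 1 5 15 8 9)|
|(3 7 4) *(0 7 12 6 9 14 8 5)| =|(0 7 4 3 12 6 9 14 8 5)| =10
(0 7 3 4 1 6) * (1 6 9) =(0 7 3 4 6)(1 9) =[7, 9, 2, 4, 6, 5, 0, 3, 8, 1]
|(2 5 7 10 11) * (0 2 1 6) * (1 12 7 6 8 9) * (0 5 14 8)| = |(0 2 14 8 9 1)(5 6)(7 10 11 12)| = 12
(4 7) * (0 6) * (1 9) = (0 6)(1 9)(4 7) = [6, 9, 2, 3, 7, 5, 0, 4, 8, 1]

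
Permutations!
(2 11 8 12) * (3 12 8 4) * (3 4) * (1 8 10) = (1 8 10)(2 11 3 12) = [0, 8, 11, 12, 4, 5, 6, 7, 10, 9, 1, 3, 2]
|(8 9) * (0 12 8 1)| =5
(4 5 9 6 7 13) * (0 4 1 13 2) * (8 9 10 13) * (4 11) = (0 11 4 5 10 13 1 8 9 6 7 2) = [11, 8, 0, 3, 5, 10, 7, 2, 9, 6, 13, 4, 12, 1]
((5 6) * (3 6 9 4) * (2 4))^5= ((2 4 3 6 5 9))^5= (2 9 5 6 3 4)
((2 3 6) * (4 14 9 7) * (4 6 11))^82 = ((2 3 11 4 14 9 7 6))^82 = (2 11 14 7)(3 4 9 6)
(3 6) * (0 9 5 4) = (0 9 5 4)(3 6) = [9, 1, 2, 6, 0, 4, 3, 7, 8, 5]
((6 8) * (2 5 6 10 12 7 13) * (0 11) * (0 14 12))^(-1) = ((0 11 14 12 7 13 2 5 6 8 10))^(-1) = (0 10 8 6 5 2 13 7 12 14 11)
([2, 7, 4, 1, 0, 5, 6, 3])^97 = [2, 7, 4, 1, 0, 5, 6, 3]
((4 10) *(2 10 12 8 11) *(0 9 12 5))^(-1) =(0 5 4 10 2 11 8 12 9)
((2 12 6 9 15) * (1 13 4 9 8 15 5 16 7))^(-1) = ((1 13 4 9 5 16 7)(2 12 6 8 15))^(-1) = (1 7 16 5 9 4 13)(2 15 8 6 12)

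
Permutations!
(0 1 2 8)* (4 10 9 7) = (0 1 2 8)(4 10 9 7) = [1, 2, 8, 3, 10, 5, 6, 4, 0, 7, 9]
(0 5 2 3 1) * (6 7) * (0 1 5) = (2 3 5)(6 7) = [0, 1, 3, 5, 4, 2, 7, 6]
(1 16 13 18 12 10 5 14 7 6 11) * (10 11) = [0, 16, 2, 3, 4, 14, 10, 6, 8, 9, 5, 1, 11, 18, 7, 15, 13, 17, 12] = (1 16 13 18 12 11)(5 14 7 6 10)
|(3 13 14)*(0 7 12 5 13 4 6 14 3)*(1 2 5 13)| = 24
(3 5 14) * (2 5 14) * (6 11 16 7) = (2 5)(3 14)(6 11 16 7) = [0, 1, 5, 14, 4, 2, 11, 6, 8, 9, 10, 16, 12, 13, 3, 15, 7]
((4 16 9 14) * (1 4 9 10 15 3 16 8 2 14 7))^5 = ((1 4 8 2 14 9 7)(3 16 10 15))^5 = (1 9 2 4 7 14 8)(3 16 10 15)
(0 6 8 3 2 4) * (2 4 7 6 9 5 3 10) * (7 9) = (0 7 6 8 10 2 9 5 3 4) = [7, 1, 9, 4, 0, 3, 8, 6, 10, 5, 2]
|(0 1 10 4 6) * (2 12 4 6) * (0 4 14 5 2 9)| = |(0 1 10 6 4 9)(2 12 14 5)| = 12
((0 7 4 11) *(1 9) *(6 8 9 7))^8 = (11)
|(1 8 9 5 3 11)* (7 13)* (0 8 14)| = |(0 8 9 5 3 11 1 14)(7 13)| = 8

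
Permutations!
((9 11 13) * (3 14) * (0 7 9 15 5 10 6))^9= (15)(3 14)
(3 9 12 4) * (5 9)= (3 5 9 12 4)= [0, 1, 2, 5, 3, 9, 6, 7, 8, 12, 10, 11, 4]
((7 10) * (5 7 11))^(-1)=(5 11 10 7)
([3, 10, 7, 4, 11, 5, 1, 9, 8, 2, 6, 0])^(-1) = (0 11 4 3)(1 6 10)(2 9 7)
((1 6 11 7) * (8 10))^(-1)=(1 7 11 6)(8 10)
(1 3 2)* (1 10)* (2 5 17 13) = (1 3 5 17 13 2 10) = [0, 3, 10, 5, 4, 17, 6, 7, 8, 9, 1, 11, 12, 2, 14, 15, 16, 13]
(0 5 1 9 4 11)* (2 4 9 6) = (0 5 1 6 2 4 11) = [5, 6, 4, 3, 11, 1, 2, 7, 8, 9, 10, 0]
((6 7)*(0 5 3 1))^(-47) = (0 5 3 1)(6 7)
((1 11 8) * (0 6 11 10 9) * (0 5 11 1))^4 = (0 9)(1 11)(5 6)(8 10)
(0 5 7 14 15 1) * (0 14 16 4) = (0 5 7 16 4)(1 14 15) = [5, 14, 2, 3, 0, 7, 6, 16, 8, 9, 10, 11, 12, 13, 15, 1, 4]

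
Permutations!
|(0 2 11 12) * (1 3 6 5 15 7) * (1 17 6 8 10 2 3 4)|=|(0 3 8 10 2 11 12)(1 4)(5 15 7 17 6)|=70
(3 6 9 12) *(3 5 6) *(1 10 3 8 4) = (1 10 3 8 4)(5 6 9 12) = [0, 10, 2, 8, 1, 6, 9, 7, 4, 12, 3, 11, 5]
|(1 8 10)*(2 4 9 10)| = |(1 8 2 4 9 10)| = 6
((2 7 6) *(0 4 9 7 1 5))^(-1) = (0 5 1 2 6 7 9 4)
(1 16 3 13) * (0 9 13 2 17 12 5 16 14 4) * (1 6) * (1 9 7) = (0 7 1 14 4)(2 17 12 5 16 3)(6 9 13) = [7, 14, 17, 2, 0, 16, 9, 1, 8, 13, 10, 11, 5, 6, 4, 15, 3, 12]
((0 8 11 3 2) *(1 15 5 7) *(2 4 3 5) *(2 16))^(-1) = (0 2 16 15 1 7 5 11 8)(3 4)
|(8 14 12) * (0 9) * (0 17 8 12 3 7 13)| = |(0 9 17 8 14 3 7 13)| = 8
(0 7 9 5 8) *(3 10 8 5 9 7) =(0 3 10 8) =[3, 1, 2, 10, 4, 5, 6, 7, 0, 9, 8]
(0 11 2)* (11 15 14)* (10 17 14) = (0 15 10 17 14 11 2) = [15, 1, 0, 3, 4, 5, 6, 7, 8, 9, 17, 2, 12, 13, 11, 10, 16, 14]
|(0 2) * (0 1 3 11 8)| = |(0 2 1 3 11 8)| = 6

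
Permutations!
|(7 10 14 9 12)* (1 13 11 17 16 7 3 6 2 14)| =|(1 13 11 17 16 7 10)(2 14 9 12 3 6)| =42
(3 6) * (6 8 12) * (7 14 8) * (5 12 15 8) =(3 7 14 5 12 6)(8 15) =[0, 1, 2, 7, 4, 12, 3, 14, 15, 9, 10, 11, 6, 13, 5, 8]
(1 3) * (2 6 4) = (1 3)(2 6 4) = [0, 3, 6, 1, 2, 5, 4]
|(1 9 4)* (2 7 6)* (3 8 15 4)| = |(1 9 3 8 15 4)(2 7 6)| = 6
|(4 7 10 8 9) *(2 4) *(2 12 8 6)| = 15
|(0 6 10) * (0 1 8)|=5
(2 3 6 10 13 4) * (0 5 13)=(0 5 13 4 2 3 6 10)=[5, 1, 3, 6, 2, 13, 10, 7, 8, 9, 0, 11, 12, 4]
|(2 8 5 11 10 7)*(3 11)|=7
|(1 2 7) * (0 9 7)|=5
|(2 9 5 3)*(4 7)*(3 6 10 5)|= 6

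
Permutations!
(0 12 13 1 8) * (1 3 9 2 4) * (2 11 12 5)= (0 5 2 4 1 8)(3 9 11 12 13)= [5, 8, 4, 9, 1, 2, 6, 7, 0, 11, 10, 12, 13, 3]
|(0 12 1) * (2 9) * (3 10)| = 6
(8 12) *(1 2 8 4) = (1 2 8 12 4) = [0, 2, 8, 3, 1, 5, 6, 7, 12, 9, 10, 11, 4]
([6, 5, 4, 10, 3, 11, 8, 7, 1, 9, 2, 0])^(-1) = (0 11 5 1 8 6)(2 10 3 4)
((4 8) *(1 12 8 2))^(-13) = ((1 12 8 4 2))^(-13) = (1 8 2 12 4)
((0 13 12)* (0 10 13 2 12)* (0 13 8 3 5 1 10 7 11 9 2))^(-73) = (13)(1 8 5 10 3)(2 7 9 12 11)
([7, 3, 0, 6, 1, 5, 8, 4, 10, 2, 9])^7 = [10, 0, 8, 7, 2, 5, 4, 9, 1, 6, 3]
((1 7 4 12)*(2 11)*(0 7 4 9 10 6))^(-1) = (0 6 10 9 7)(1 12 4)(2 11)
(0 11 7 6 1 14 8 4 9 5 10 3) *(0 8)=(0 11 7 6 1 14)(3 8 4 9 5 10)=[11, 14, 2, 8, 9, 10, 1, 6, 4, 5, 3, 7, 12, 13, 0]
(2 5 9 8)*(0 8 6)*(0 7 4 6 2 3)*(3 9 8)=(0 3)(2 5 8 9)(4 6 7)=[3, 1, 5, 0, 6, 8, 7, 4, 9, 2]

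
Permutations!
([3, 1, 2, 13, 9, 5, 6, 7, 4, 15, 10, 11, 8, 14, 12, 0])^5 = [8, 1, 2, 4, 13, 5, 6, 7, 3, 14, 10, 11, 0, 9, 15, 12]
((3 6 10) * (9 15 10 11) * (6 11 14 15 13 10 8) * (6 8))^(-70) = (6 15 14)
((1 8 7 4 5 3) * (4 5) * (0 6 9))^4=(0 6 9)(1 3 5 7 8)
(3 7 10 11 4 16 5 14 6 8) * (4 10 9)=(3 7 9 4 16 5 14 6 8)(10 11)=[0, 1, 2, 7, 16, 14, 8, 9, 3, 4, 11, 10, 12, 13, 6, 15, 5]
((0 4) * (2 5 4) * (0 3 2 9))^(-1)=(0 9)(2 3 4 5)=((0 9)(2 5 4 3))^(-1)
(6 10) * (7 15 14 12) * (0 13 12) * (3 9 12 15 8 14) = (0 13 15 3 9 12 7 8 14)(6 10) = [13, 1, 2, 9, 4, 5, 10, 8, 14, 12, 6, 11, 7, 15, 0, 3]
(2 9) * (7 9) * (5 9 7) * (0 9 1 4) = [9, 4, 5, 3, 0, 1, 6, 7, 8, 2] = (0 9 2 5 1 4)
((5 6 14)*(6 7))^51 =(5 14 6 7)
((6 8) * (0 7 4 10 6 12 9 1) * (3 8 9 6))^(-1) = (0 1 9 6 12 8 3 10 4 7)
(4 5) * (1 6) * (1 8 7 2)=(1 6 8 7 2)(4 5)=[0, 6, 1, 3, 5, 4, 8, 2, 7]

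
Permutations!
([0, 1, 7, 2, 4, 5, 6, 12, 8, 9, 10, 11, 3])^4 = [0, 1, 2, 3, 4, 5, 6, 7, 8, 9, 10, 11, 12]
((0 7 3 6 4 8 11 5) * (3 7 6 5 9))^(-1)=(0 5 3 9 11 8 4 6)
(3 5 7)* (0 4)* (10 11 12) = [4, 1, 2, 5, 0, 7, 6, 3, 8, 9, 11, 12, 10] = (0 4)(3 5 7)(10 11 12)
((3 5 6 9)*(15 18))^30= (18)(3 6)(5 9)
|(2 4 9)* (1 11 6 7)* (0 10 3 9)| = |(0 10 3 9 2 4)(1 11 6 7)| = 12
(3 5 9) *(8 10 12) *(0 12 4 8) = (0 12)(3 5 9)(4 8 10) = [12, 1, 2, 5, 8, 9, 6, 7, 10, 3, 4, 11, 0]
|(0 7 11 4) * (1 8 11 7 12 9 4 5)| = 4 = |(0 12 9 4)(1 8 11 5)|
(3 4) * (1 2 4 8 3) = (1 2 4)(3 8) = [0, 2, 4, 8, 1, 5, 6, 7, 3]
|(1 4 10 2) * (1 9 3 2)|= 3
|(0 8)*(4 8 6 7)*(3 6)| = |(0 3 6 7 4 8)| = 6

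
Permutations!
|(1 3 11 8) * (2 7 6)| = |(1 3 11 8)(2 7 6)| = 12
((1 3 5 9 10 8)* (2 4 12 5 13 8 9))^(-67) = (1 3 13 8)(2 4 12 5)(9 10)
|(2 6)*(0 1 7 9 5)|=|(0 1 7 9 5)(2 6)|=10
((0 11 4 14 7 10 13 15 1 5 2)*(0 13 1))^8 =(0 2 10 4 15 5 7 11 13 1 14)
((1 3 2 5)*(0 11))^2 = (11)(1 2)(3 5)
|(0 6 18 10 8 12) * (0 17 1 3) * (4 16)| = 18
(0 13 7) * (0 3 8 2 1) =[13, 0, 1, 8, 4, 5, 6, 3, 2, 9, 10, 11, 12, 7] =(0 13 7 3 8 2 1)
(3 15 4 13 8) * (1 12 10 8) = (1 12 10 8 3 15 4 13) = [0, 12, 2, 15, 13, 5, 6, 7, 3, 9, 8, 11, 10, 1, 14, 4]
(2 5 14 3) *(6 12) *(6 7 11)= (2 5 14 3)(6 12 7 11)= [0, 1, 5, 2, 4, 14, 12, 11, 8, 9, 10, 6, 7, 13, 3]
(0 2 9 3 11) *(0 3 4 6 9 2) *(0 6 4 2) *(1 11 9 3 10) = (0 6 3 9 2)(1 11 10) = [6, 11, 0, 9, 4, 5, 3, 7, 8, 2, 1, 10]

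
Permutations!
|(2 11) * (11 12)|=|(2 12 11)|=3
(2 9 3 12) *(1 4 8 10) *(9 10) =(1 4 8 9 3 12 2 10) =[0, 4, 10, 12, 8, 5, 6, 7, 9, 3, 1, 11, 2]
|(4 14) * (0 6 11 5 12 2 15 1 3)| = |(0 6 11 5 12 2 15 1 3)(4 14)| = 18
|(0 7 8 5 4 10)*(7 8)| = 5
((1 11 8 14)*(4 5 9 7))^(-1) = (1 14 8 11)(4 7 9 5)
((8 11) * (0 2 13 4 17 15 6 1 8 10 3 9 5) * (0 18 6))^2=((0 2 13 4 17 15)(1 8 11 10 3 9 5 18 6))^2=(0 13 17)(1 11 3 5 6 8 10 9 18)(2 4 15)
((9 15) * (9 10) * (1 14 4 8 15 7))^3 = ((1 14 4 8 15 10 9 7))^3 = (1 8 9 14 15 7 4 10)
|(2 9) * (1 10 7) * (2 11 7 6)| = |(1 10 6 2 9 11 7)| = 7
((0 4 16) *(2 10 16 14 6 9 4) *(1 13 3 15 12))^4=((0 2 10 16)(1 13 3 15 12)(4 14 6 9))^4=(16)(1 12 15 3 13)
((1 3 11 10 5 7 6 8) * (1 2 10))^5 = (1 11 3)(2 8 6 7 5 10)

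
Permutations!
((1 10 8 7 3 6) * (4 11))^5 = (1 6 3 7 8 10)(4 11)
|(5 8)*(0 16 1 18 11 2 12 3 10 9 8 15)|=13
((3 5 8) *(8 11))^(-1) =((3 5 11 8))^(-1) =(3 8 11 5)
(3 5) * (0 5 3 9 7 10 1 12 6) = (0 5 9 7 10 1 12 6) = [5, 12, 2, 3, 4, 9, 0, 10, 8, 7, 1, 11, 6]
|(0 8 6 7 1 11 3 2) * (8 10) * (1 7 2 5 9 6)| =|(0 10 8 1 11 3 5 9 6 2)| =10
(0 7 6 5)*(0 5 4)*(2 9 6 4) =(0 7 4)(2 9 6) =[7, 1, 9, 3, 0, 5, 2, 4, 8, 6]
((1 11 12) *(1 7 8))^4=(1 8 7 12 11)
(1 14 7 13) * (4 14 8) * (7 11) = [0, 8, 2, 3, 14, 5, 6, 13, 4, 9, 10, 7, 12, 1, 11] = (1 8 4 14 11 7 13)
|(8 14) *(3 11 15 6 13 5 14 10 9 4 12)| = |(3 11 15 6 13 5 14 8 10 9 4 12)| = 12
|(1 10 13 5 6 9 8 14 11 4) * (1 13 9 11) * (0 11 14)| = 11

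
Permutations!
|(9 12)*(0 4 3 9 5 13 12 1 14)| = 6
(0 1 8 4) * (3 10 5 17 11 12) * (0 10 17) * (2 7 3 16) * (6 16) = (0 1 8 4 10 5)(2 7 3 17 11 12 6 16) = [1, 8, 7, 17, 10, 0, 16, 3, 4, 9, 5, 12, 6, 13, 14, 15, 2, 11]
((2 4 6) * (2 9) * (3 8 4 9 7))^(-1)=((2 9)(3 8 4 6 7))^(-1)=(2 9)(3 7 6 4 8)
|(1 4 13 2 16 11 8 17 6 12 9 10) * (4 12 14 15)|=|(1 12 9 10)(2 16 11 8 17 6 14 15 4 13)|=20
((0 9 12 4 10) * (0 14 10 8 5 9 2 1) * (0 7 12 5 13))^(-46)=(14)(0 1 12 8)(2 7 4 13)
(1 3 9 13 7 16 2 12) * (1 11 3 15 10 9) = (1 15 10 9 13 7 16 2 12 11 3) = [0, 15, 12, 1, 4, 5, 6, 16, 8, 13, 9, 3, 11, 7, 14, 10, 2]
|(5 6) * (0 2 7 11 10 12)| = |(0 2 7 11 10 12)(5 6)| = 6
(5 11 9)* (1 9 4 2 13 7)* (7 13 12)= (13)(1 9 5 11 4 2 12 7)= [0, 9, 12, 3, 2, 11, 6, 1, 8, 5, 10, 4, 7, 13]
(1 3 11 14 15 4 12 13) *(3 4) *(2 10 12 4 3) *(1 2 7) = (1 3 11 14 15 7)(2 10 12 13) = [0, 3, 10, 11, 4, 5, 6, 1, 8, 9, 12, 14, 13, 2, 15, 7]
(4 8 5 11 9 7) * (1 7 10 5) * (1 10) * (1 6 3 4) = [0, 7, 2, 4, 8, 11, 3, 1, 10, 6, 5, 9] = (1 7)(3 4 8 10 5 11 9 6)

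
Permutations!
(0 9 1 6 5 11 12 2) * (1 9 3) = (0 3 1 6 5 11 12 2) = [3, 6, 0, 1, 4, 11, 5, 7, 8, 9, 10, 12, 2]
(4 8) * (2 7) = (2 7)(4 8) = [0, 1, 7, 3, 8, 5, 6, 2, 4]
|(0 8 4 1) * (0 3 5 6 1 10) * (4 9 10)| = 4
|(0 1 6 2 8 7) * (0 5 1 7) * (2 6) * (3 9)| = |(0 7 5 1 2 8)(3 9)| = 6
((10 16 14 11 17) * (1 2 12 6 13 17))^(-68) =(1 12 13 10 14)(2 6 17 16 11) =((1 2 12 6 13 17 10 16 14 11))^(-68)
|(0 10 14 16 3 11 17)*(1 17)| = 8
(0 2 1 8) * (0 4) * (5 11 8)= (0 2 1 5 11 8 4)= [2, 5, 1, 3, 0, 11, 6, 7, 4, 9, 10, 8]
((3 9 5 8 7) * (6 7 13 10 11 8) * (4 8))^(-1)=((3 9 5 6 7)(4 8 13 10 11))^(-1)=(3 7 6 5 9)(4 11 10 13 8)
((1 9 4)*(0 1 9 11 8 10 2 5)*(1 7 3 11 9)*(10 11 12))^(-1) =(0 5 2 10 12 3 7)(1 4 9)(8 11)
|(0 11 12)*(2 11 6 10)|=|(0 6 10 2 11 12)|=6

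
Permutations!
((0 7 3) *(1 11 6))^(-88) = ((0 7 3)(1 11 6))^(-88) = (0 3 7)(1 6 11)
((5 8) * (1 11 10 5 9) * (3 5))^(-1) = ((1 11 10 3 5 8 9))^(-1) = (1 9 8 5 3 10 11)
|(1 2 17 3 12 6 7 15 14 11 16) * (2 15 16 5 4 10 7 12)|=|(1 15 14 11 5 4 10 7 16)(2 17 3)(6 12)|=18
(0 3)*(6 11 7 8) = (0 3)(6 11 7 8) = [3, 1, 2, 0, 4, 5, 11, 8, 6, 9, 10, 7]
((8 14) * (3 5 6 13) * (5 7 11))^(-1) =((3 7 11 5 6 13)(8 14))^(-1) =(3 13 6 5 11 7)(8 14)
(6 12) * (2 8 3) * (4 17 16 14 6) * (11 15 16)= (2 8 3)(4 17 11 15 16 14 6 12)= [0, 1, 8, 2, 17, 5, 12, 7, 3, 9, 10, 15, 4, 13, 6, 16, 14, 11]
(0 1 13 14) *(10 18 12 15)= (0 1 13 14)(10 18 12 15)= [1, 13, 2, 3, 4, 5, 6, 7, 8, 9, 18, 11, 15, 14, 0, 10, 16, 17, 12]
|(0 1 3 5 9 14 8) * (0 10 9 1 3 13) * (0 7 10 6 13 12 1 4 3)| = 42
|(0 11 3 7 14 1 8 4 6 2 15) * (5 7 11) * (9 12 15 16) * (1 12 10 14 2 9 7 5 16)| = |(0 16 7 2 1 8 4 6 9 10 14 12 15)(3 11)| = 26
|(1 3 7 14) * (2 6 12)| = 12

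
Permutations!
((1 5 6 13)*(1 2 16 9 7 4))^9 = ((1 5 6 13 2 16 9 7 4))^9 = (16)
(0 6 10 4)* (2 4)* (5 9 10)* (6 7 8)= (0 7 8 6 5 9 10 2 4)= [7, 1, 4, 3, 0, 9, 5, 8, 6, 10, 2]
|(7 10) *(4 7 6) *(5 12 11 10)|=|(4 7 5 12 11 10 6)|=7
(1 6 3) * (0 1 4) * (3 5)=[1, 6, 2, 4, 0, 3, 5]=(0 1 6 5 3 4)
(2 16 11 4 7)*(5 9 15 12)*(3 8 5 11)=(2 16 3 8 5 9 15 12 11 4 7)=[0, 1, 16, 8, 7, 9, 6, 2, 5, 15, 10, 4, 11, 13, 14, 12, 3]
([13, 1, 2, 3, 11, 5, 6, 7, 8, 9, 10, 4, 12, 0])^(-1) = [13, 1, 2, 3, 11, 5, 6, 7, 8, 9, 10, 4, 12, 0]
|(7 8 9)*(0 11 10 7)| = 6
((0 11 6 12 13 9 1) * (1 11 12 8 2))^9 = (13) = ((0 12 13 9 11 6 8 2 1))^9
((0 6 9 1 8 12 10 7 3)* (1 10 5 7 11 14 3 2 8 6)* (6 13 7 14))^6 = ((0 1 13 7 2 8 12 5 14 3)(6 9 10 11))^6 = (0 12 13 14 2)(1 5 7 3 8)(6 10)(9 11)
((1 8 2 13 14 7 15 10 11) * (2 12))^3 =((1 8 12 2 13 14 7 15 10 11))^3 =(1 2 7 11 12 14 10 8 13 15)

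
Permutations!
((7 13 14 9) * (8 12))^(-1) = (7 9 14 13)(8 12)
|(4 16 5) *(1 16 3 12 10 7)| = 8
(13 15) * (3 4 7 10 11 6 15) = (3 4 7 10 11 6 15 13) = [0, 1, 2, 4, 7, 5, 15, 10, 8, 9, 11, 6, 12, 3, 14, 13]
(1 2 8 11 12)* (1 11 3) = [0, 2, 8, 1, 4, 5, 6, 7, 3, 9, 10, 12, 11] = (1 2 8 3)(11 12)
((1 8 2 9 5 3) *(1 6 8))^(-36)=(9)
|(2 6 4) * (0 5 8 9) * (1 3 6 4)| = |(0 5 8 9)(1 3 6)(2 4)| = 12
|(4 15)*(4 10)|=3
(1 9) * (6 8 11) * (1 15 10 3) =(1 9 15 10 3)(6 8 11) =[0, 9, 2, 1, 4, 5, 8, 7, 11, 15, 3, 6, 12, 13, 14, 10]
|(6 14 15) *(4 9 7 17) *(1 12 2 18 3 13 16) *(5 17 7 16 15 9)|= |(1 12 2 18 3 13 15 6 14 9 16)(4 5 17)|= 33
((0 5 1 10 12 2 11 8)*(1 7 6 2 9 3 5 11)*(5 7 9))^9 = (12)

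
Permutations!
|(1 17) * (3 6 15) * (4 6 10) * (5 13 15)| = |(1 17)(3 10 4 6 5 13 15)| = 14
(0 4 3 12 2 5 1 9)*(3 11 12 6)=[4, 9, 5, 6, 11, 1, 3, 7, 8, 0, 10, 12, 2]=(0 4 11 12 2 5 1 9)(3 6)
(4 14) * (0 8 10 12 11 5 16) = (0 8 10 12 11 5 16)(4 14) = [8, 1, 2, 3, 14, 16, 6, 7, 10, 9, 12, 5, 11, 13, 4, 15, 0]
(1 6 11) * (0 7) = (0 7)(1 6 11) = [7, 6, 2, 3, 4, 5, 11, 0, 8, 9, 10, 1]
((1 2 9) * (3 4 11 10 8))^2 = ((1 2 9)(3 4 11 10 8))^2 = (1 9 2)(3 11 8 4 10)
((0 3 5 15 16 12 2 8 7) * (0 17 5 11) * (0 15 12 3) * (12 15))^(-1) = (2 12 11 3 16 15 5 17 7 8) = ((2 8 7 17 5 15 16 3 11 12))^(-1)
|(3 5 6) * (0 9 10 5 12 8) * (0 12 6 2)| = 10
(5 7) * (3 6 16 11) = (3 6 16 11)(5 7) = [0, 1, 2, 6, 4, 7, 16, 5, 8, 9, 10, 3, 12, 13, 14, 15, 11]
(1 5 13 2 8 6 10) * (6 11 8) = (1 5 13 2 6 10)(8 11) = [0, 5, 6, 3, 4, 13, 10, 7, 11, 9, 1, 8, 12, 2]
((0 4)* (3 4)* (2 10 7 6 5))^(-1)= ((0 3 4)(2 10 7 6 5))^(-1)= (0 4 3)(2 5 6 7 10)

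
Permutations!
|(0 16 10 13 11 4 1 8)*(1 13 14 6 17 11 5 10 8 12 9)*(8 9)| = 24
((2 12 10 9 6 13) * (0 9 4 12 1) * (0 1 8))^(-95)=(0 9 6 13 2 8)(4 12 10)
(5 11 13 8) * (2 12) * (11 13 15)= (2 12)(5 13 8)(11 15)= [0, 1, 12, 3, 4, 13, 6, 7, 5, 9, 10, 15, 2, 8, 14, 11]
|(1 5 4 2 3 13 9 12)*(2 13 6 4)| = |(1 5 2 3 6 4 13 9 12)| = 9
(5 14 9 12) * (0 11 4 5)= (0 11 4 5 14 9 12)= [11, 1, 2, 3, 5, 14, 6, 7, 8, 12, 10, 4, 0, 13, 9]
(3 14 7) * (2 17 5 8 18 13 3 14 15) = (2 17 5 8 18 13 3 15)(7 14) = [0, 1, 17, 15, 4, 8, 6, 14, 18, 9, 10, 11, 12, 3, 7, 2, 16, 5, 13]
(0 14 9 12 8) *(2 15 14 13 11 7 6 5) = [13, 1, 15, 3, 4, 2, 5, 6, 0, 12, 10, 7, 8, 11, 9, 14] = (0 13 11 7 6 5 2 15 14 9 12 8)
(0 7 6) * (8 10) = (0 7 6)(8 10) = [7, 1, 2, 3, 4, 5, 0, 6, 10, 9, 8]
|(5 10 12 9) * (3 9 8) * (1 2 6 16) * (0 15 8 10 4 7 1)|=|(0 15 8 3 9 5 4 7 1 2 6 16)(10 12)|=12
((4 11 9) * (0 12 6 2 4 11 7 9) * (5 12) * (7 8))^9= (0 11 9 7 8 4 2 6 12 5)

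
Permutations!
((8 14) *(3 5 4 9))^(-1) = ((3 5 4 9)(8 14))^(-1) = (3 9 4 5)(8 14)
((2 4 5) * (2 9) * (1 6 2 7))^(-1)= ((1 6 2 4 5 9 7))^(-1)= (1 7 9 5 4 2 6)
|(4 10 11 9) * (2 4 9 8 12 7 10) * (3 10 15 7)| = 10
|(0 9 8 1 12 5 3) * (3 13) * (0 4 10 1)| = 21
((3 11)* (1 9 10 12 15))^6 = (1 9 10 12 15)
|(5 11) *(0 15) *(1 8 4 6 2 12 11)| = 8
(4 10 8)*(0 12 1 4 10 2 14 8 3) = [12, 4, 14, 0, 2, 5, 6, 7, 10, 9, 3, 11, 1, 13, 8] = (0 12 1 4 2 14 8 10 3)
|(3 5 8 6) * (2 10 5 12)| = 7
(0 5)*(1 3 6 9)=[5, 3, 2, 6, 4, 0, 9, 7, 8, 1]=(0 5)(1 3 6 9)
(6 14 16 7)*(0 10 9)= (0 10 9)(6 14 16 7)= [10, 1, 2, 3, 4, 5, 14, 6, 8, 0, 9, 11, 12, 13, 16, 15, 7]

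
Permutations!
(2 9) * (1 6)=(1 6)(2 9)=[0, 6, 9, 3, 4, 5, 1, 7, 8, 2]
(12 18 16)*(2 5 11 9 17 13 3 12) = (2 5 11 9 17 13 3 12 18 16) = [0, 1, 5, 12, 4, 11, 6, 7, 8, 17, 10, 9, 18, 3, 14, 15, 2, 13, 16]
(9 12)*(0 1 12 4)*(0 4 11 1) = (1 12 9 11) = [0, 12, 2, 3, 4, 5, 6, 7, 8, 11, 10, 1, 9]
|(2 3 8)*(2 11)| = |(2 3 8 11)| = 4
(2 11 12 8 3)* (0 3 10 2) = (0 3)(2 11 12 8 10) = [3, 1, 11, 0, 4, 5, 6, 7, 10, 9, 2, 12, 8]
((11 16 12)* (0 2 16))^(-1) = ((0 2 16 12 11))^(-1) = (0 11 12 16 2)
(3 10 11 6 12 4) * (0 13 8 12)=(0 13 8 12 4 3 10 11 6)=[13, 1, 2, 10, 3, 5, 0, 7, 12, 9, 11, 6, 4, 8]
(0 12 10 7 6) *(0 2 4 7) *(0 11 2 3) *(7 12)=(0 7 6 3)(2 4 12 10 11)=[7, 1, 4, 0, 12, 5, 3, 6, 8, 9, 11, 2, 10]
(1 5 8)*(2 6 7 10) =(1 5 8)(2 6 7 10) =[0, 5, 6, 3, 4, 8, 7, 10, 1, 9, 2]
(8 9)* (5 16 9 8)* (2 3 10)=(2 3 10)(5 16 9)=[0, 1, 3, 10, 4, 16, 6, 7, 8, 5, 2, 11, 12, 13, 14, 15, 9]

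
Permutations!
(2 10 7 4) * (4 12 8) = (2 10 7 12 8 4) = [0, 1, 10, 3, 2, 5, 6, 12, 4, 9, 7, 11, 8]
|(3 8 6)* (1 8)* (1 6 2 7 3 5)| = 7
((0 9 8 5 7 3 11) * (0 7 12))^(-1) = (0 12 5 8 9)(3 7 11) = ((0 9 8 5 12)(3 11 7))^(-1)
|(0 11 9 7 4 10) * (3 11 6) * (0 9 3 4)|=|(0 6 4 10 9 7)(3 11)|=6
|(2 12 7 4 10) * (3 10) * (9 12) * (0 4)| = 8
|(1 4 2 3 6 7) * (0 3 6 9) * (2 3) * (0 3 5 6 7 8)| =8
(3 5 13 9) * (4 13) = [0, 1, 2, 5, 13, 4, 6, 7, 8, 3, 10, 11, 12, 9] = (3 5 4 13 9)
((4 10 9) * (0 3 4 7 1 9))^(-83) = ((0 3 4 10)(1 9 7))^(-83) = (0 3 4 10)(1 9 7)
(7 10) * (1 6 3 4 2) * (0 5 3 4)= [5, 6, 1, 0, 2, 3, 4, 10, 8, 9, 7]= (0 5 3)(1 6 4 2)(7 10)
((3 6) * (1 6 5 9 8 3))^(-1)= ((1 6)(3 5 9 8))^(-1)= (1 6)(3 8 9 5)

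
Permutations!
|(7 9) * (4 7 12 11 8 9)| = |(4 7)(8 9 12 11)| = 4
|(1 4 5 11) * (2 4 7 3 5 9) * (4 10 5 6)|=|(1 7 3 6 4 9 2 10 5 11)|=10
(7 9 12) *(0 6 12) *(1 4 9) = (0 6 12 7 1 4 9) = [6, 4, 2, 3, 9, 5, 12, 1, 8, 0, 10, 11, 7]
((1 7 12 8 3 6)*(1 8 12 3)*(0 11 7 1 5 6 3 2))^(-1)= ((12)(0 11 7 2)(5 6 8))^(-1)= (12)(0 2 7 11)(5 8 6)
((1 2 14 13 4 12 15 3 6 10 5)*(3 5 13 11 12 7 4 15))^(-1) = ((1 2 14 11 12 3 6 10 13 15 5)(4 7))^(-1) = (1 5 15 13 10 6 3 12 11 14 2)(4 7)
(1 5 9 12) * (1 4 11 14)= [0, 5, 2, 3, 11, 9, 6, 7, 8, 12, 10, 14, 4, 13, 1]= (1 5 9 12 4 11 14)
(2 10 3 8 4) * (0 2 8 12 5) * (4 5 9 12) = (0 2 10 3 4 8 5)(9 12) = [2, 1, 10, 4, 8, 0, 6, 7, 5, 12, 3, 11, 9]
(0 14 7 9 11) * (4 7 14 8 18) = (0 8 18 4 7 9 11) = [8, 1, 2, 3, 7, 5, 6, 9, 18, 11, 10, 0, 12, 13, 14, 15, 16, 17, 4]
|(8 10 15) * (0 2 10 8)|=|(0 2 10 15)|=4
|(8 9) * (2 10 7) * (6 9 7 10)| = |(10)(2 6 9 8 7)| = 5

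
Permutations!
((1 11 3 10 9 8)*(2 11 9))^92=(11)(1 8 9)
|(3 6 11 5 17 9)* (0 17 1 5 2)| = 14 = |(0 17 9 3 6 11 2)(1 5)|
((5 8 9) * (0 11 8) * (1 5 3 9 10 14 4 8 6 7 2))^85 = (0 11 6 7 2 1 5)(3 9)(4 8 10 14)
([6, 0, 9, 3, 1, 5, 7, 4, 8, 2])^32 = [7, 6, 2, 3, 0, 5, 4, 1, 8, 9]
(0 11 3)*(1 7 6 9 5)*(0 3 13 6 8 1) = (0 11 13 6 9 5)(1 7 8) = [11, 7, 2, 3, 4, 0, 9, 8, 1, 5, 10, 13, 12, 6]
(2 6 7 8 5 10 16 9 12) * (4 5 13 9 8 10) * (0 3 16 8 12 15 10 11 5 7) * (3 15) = [15, 1, 6, 16, 7, 4, 0, 11, 13, 3, 8, 5, 2, 9, 14, 10, 12] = (0 15 10 8 13 9 3 16 12 2 6)(4 7 11 5)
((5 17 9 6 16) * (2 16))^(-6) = (17)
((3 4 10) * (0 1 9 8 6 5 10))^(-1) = ((0 1 9 8 6 5 10 3 4))^(-1) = (0 4 3 10 5 6 8 9 1)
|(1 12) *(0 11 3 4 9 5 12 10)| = 9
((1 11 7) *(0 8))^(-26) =((0 8)(1 11 7))^(-26) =(1 11 7)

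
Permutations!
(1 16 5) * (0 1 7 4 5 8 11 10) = (0 1 16 8 11 10)(4 5 7) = [1, 16, 2, 3, 5, 7, 6, 4, 11, 9, 0, 10, 12, 13, 14, 15, 8]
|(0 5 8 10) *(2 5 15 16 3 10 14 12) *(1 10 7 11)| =|(0 15 16 3 7 11 1 10)(2 5 8 14 12)| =40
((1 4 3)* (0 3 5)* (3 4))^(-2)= (0 4 5)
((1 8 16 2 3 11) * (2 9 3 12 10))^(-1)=(1 11 3 9 16 8)(2 10 12)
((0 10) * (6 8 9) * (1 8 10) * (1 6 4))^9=((0 6 10)(1 8 9 4))^9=(10)(1 8 9 4)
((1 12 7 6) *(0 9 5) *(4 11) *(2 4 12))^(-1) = (0 5 9)(1 6 7 12 11 4 2)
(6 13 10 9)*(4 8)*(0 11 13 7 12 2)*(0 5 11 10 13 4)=(13)(0 10 9 6 7 12 2 5 11 4 8)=[10, 1, 5, 3, 8, 11, 7, 12, 0, 6, 9, 4, 2, 13]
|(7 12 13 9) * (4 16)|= |(4 16)(7 12 13 9)|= 4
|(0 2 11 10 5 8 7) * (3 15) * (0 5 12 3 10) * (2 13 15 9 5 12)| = 6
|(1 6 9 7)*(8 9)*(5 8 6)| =5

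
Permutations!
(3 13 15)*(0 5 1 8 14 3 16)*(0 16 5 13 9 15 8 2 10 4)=[13, 2, 10, 9, 0, 1, 6, 7, 14, 15, 4, 11, 12, 8, 3, 5, 16]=(16)(0 13 8 14 3 9 15 5 1 2 10 4)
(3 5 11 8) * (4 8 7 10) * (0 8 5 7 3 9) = (0 8 9)(3 7 10 4 5 11) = [8, 1, 2, 7, 5, 11, 6, 10, 9, 0, 4, 3]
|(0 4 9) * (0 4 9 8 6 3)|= |(0 9 4 8 6 3)|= 6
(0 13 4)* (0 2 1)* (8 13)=(0 8 13 4 2 1)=[8, 0, 1, 3, 2, 5, 6, 7, 13, 9, 10, 11, 12, 4]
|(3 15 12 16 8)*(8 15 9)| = 3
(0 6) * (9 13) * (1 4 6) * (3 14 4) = (0 1 3 14 4 6)(9 13) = [1, 3, 2, 14, 6, 5, 0, 7, 8, 13, 10, 11, 12, 9, 4]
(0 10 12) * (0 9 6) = (0 10 12 9 6) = [10, 1, 2, 3, 4, 5, 0, 7, 8, 6, 12, 11, 9]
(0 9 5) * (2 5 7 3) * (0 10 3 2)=(0 9 7 2 5 10 3)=[9, 1, 5, 0, 4, 10, 6, 2, 8, 7, 3]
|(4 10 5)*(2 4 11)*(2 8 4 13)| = |(2 13)(4 10 5 11 8)| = 10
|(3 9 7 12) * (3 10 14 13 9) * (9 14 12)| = |(7 9)(10 12)(13 14)| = 2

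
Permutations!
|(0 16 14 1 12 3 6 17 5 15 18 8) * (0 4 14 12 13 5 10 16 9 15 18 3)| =|(0 9 15 3 6 17 10 16 12)(1 13 5 18 8 4 14)| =63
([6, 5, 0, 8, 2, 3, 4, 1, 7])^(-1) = (0 2 4 6)(1 7 8 3 5)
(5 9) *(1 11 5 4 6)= (1 11 5 9 4 6)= [0, 11, 2, 3, 6, 9, 1, 7, 8, 4, 10, 5]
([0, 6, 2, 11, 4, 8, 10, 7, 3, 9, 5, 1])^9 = [0, 10, 2, 1, 4, 3, 5, 7, 11, 9, 8, 6]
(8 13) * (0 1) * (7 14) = (0 1)(7 14)(8 13) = [1, 0, 2, 3, 4, 5, 6, 14, 13, 9, 10, 11, 12, 8, 7]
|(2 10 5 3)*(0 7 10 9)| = |(0 7 10 5 3 2 9)| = 7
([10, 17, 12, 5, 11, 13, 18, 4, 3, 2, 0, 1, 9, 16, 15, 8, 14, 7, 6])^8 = [0, 4, 9, 5, 17, 13, 6, 1, 3, 12, 10, 7, 2, 16, 15, 8, 14, 11, 18]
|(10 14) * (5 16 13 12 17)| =|(5 16 13 12 17)(10 14)| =10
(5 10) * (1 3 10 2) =(1 3 10 5 2) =[0, 3, 1, 10, 4, 2, 6, 7, 8, 9, 5]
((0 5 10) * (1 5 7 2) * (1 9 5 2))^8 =(0 7 1 2 9 5 10)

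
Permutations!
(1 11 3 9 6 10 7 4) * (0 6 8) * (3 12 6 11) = (0 11 12 6 10 7 4 1 3 9 8) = [11, 3, 2, 9, 1, 5, 10, 4, 0, 8, 7, 12, 6]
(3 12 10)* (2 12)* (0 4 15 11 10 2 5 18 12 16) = [4, 1, 16, 5, 15, 18, 6, 7, 8, 9, 3, 10, 2, 13, 14, 11, 0, 17, 12] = (0 4 15 11 10 3 5 18 12 2 16)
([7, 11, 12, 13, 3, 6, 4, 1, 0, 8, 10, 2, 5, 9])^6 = [5, 4, 13, 1, 7, 8, 0, 6, 12, 2, 10, 3, 9, 11]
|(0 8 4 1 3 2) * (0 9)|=|(0 8 4 1 3 2 9)|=7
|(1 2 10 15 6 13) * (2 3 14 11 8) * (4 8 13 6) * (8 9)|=|(1 3 14 11 13)(2 10 15 4 9 8)|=30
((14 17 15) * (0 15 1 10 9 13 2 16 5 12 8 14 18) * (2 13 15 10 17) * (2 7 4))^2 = ((0 10 9 15 18)(1 17)(2 16 5 12 8 14 7 4))^2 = (0 9 18 10 15)(2 5 8 7)(4 16 12 14)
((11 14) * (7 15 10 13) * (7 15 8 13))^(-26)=((7 8 13 15 10)(11 14))^(-26)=(7 10 15 13 8)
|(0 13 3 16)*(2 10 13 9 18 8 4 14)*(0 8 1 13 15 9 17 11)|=|(0 17 11)(1 13 3 16 8 4 14 2 10 15 9 18)|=12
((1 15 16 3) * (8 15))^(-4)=(1 8 15 16 3)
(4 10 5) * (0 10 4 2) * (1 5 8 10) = (0 1 5 2)(8 10) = [1, 5, 0, 3, 4, 2, 6, 7, 10, 9, 8]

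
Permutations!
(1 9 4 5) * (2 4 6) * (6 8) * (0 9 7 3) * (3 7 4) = [9, 4, 3, 0, 5, 1, 2, 7, 6, 8] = (0 9 8 6 2 3)(1 4 5)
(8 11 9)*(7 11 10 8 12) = [0, 1, 2, 3, 4, 5, 6, 11, 10, 12, 8, 9, 7] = (7 11 9 12)(8 10)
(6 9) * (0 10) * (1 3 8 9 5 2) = (0 10)(1 3 8 9 6 5 2) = [10, 3, 1, 8, 4, 2, 5, 7, 9, 6, 0]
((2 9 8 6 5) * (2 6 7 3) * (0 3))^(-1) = (0 7 8 9 2 3)(5 6)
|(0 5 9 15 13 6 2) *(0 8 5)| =7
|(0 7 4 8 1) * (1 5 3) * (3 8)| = |(0 7 4 3 1)(5 8)| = 10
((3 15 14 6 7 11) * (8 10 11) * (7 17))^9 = (17)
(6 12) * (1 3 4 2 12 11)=(1 3 4 2 12 6 11)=[0, 3, 12, 4, 2, 5, 11, 7, 8, 9, 10, 1, 6]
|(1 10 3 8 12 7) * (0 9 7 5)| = 9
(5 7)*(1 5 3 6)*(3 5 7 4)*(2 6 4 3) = (1 7 5 3 4 2 6) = [0, 7, 6, 4, 2, 3, 1, 5]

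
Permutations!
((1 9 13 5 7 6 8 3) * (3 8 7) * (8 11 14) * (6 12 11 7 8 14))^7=(14)(1 13 3 9 5)(6 7 11 8 12)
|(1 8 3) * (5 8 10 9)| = |(1 10 9 5 8 3)| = 6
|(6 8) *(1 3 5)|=|(1 3 5)(6 8)|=6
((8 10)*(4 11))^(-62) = (11) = ((4 11)(8 10))^(-62)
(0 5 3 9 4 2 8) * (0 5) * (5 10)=(2 8 10 5 3 9 4)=[0, 1, 8, 9, 2, 3, 6, 7, 10, 4, 5]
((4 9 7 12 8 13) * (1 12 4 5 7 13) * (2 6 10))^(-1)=((1 12 8)(2 6 10)(4 9 13 5 7))^(-1)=(1 8 12)(2 10 6)(4 7 5 13 9)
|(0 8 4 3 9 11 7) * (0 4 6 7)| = |(0 8 6 7 4 3 9 11)| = 8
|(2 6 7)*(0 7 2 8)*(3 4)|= 6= |(0 7 8)(2 6)(3 4)|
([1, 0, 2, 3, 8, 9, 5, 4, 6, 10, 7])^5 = [1, 0, 2, 3, 10, 8, 4, 9, 7, 6, 5]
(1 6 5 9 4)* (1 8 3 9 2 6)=[0, 1, 6, 9, 8, 2, 5, 7, 3, 4]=(2 6 5)(3 9 4 8)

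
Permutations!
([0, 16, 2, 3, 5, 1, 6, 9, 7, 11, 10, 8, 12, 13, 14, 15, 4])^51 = (1 5 4 16)(7 8 11 9)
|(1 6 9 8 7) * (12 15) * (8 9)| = 4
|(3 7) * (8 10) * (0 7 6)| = |(0 7 3 6)(8 10)| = 4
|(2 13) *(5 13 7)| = 4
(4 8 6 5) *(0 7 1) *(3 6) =[7, 0, 2, 6, 8, 4, 5, 1, 3] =(0 7 1)(3 6 5 4 8)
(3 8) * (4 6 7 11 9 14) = (3 8)(4 6 7 11 9 14) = [0, 1, 2, 8, 6, 5, 7, 11, 3, 14, 10, 9, 12, 13, 4]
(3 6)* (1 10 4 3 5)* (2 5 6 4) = [0, 10, 5, 4, 3, 1, 6, 7, 8, 9, 2] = (1 10 2 5)(3 4)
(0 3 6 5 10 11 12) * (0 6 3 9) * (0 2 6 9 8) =[8, 1, 6, 3, 4, 10, 5, 7, 0, 2, 11, 12, 9] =(0 8)(2 6 5 10 11 12 9)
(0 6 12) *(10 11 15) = [6, 1, 2, 3, 4, 5, 12, 7, 8, 9, 11, 15, 0, 13, 14, 10] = (0 6 12)(10 11 15)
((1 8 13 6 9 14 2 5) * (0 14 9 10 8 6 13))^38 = ((0 14 2 5 1 6 10 8))^38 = (0 10 1 2)(5 14 8 6)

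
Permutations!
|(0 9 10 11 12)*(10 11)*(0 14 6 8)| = |(0 9 11 12 14 6 8)| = 7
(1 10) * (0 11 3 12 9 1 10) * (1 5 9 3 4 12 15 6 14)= (0 11 4 12 3 15 6 14 1)(5 9)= [11, 0, 2, 15, 12, 9, 14, 7, 8, 5, 10, 4, 3, 13, 1, 6]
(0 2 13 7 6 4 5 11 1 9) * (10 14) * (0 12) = [2, 9, 13, 3, 5, 11, 4, 6, 8, 12, 14, 1, 0, 7, 10] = (0 2 13 7 6 4 5 11 1 9 12)(10 14)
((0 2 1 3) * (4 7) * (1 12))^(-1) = ((0 2 12 1 3)(4 7))^(-1) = (0 3 1 12 2)(4 7)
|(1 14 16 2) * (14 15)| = 5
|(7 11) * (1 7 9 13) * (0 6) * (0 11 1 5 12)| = 14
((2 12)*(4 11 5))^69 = ((2 12)(4 11 5))^69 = (2 12)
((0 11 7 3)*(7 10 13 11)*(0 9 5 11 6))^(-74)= (0 13 11 9 7 6 10 5 3)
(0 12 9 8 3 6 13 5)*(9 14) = [12, 1, 2, 6, 4, 0, 13, 7, 3, 8, 10, 11, 14, 5, 9] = (0 12 14 9 8 3 6 13 5)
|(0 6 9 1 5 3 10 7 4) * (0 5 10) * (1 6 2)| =8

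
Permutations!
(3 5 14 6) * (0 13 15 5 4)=(0 13 15 5 14 6 3 4)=[13, 1, 2, 4, 0, 14, 3, 7, 8, 9, 10, 11, 12, 15, 6, 5]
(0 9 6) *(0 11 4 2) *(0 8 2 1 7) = [9, 7, 8, 3, 1, 5, 11, 0, 2, 6, 10, 4] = (0 9 6 11 4 1 7)(2 8)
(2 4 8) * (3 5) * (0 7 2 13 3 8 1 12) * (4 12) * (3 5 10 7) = (0 3 10 7 2 12)(1 4)(5 8 13) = [3, 4, 12, 10, 1, 8, 6, 2, 13, 9, 7, 11, 0, 5]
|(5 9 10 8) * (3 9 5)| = 4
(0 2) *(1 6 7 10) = (0 2)(1 6 7 10) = [2, 6, 0, 3, 4, 5, 7, 10, 8, 9, 1]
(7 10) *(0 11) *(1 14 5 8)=[11, 14, 2, 3, 4, 8, 6, 10, 1, 9, 7, 0, 12, 13, 5]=(0 11)(1 14 5 8)(7 10)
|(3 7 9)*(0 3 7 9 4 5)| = 6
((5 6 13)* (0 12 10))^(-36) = ((0 12 10)(5 6 13))^(-36) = (13)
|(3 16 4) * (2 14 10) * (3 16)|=|(2 14 10)(4 16)|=6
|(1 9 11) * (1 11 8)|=3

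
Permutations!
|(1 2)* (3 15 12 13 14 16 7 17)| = |(1 2)(3 15 12 13 14 16 7 17)| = 8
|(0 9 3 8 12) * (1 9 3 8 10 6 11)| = |(0 3 10 6 11 1 9 8 12)| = 9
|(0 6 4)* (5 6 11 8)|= |(0 11 8 5 6 4)|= 6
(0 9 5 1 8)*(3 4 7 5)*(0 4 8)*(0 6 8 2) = (0 9 3 2)(1 6 8 4 7 5) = [9, 6, 0, 2, 7, 1, 8, 5, 4, 3]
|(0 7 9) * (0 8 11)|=|(0 7 9 8 11)|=5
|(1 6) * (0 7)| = 2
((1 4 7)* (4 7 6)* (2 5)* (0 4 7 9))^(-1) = ((0 4 6 7 1 9)(2 5))^(-1) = (0 9 1 7 6 4)(2 5)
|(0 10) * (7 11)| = 2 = |(0 10)(7 11)|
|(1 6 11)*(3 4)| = |(1 6 11)(3 4)| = 6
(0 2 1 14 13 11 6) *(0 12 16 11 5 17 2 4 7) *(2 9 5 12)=(0 4 7)(1 14 13 12 16 11 6 2)(5 17 9)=[4, 14, 1, 3, 7, 17, 2, 0, 8, 5, 10, 6, 16, 12, 13, 15, 11, 9]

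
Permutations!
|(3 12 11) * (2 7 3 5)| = |(2 7 3 12 11 5)| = 6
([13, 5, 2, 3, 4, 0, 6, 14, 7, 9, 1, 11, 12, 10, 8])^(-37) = [1, 13, 2, 3, 4, 10, 6, 8, 14, 9, 0, 11, 12, 5, 7]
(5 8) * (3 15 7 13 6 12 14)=(3 15 7 13 6 12 14)(5 8)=[0, 1, 2, 15, 4, 8, 12, 13, 5, 9, 10, 11, 14, 6, 3, 7]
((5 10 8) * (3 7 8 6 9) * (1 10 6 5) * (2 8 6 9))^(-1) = ((1 10 5 9 3 7 6 2 8))^(-1) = (1 8 2 6 7 3 9 5 10)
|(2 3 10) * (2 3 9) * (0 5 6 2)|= 10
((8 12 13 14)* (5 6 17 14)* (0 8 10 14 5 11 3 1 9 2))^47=((0 8 12 13 11 3 1 9 2)(5 6 17)(10 14))^47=(0 12 11 1 2 8 13 3 9)(5 17 6)(10 14)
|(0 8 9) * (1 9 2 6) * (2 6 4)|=10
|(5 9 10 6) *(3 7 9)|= 6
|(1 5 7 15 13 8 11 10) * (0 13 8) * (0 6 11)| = 10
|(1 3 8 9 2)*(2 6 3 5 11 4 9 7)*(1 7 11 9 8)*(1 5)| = 12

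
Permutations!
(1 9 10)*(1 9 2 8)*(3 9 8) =(1 2 3 9 10 8) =[0, 2, 3, 9, 4, 5, 6, 7, 1, 10, 8]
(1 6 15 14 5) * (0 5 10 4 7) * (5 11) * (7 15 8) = (0 11 5 1 6 8 7)(4 15 14 10) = [11, 6, 2, 3, 15, 1, 8, 0, 7, 9, 4, 5, 12, 13, 10, 14]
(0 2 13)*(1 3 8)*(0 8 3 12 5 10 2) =(1 12 5 10 2 13 8) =[0, 12, 13, 3, 4, 10, 6, 7, 1, 9, 2, 11, 5, 8]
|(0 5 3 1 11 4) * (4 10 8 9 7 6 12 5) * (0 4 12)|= |(0 12 5 3 1 11 10 8 9 7 6)|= 11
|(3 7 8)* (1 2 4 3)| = |(1 2 4 3 7 8)| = 6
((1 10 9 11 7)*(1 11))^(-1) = (1 9 10)(7 11)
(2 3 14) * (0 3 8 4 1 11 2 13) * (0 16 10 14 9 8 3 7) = (0 7)(1 11 2 3 9 8 4)(10 14 13 16) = [7, 11, 3, 9, 1, 5, 6, 0, 4, 8, 14, 2, 12, 16, 13, 15, 10]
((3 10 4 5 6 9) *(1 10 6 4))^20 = ((1 10)(3 6 9)(4 5))^20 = (10)(3 9 6)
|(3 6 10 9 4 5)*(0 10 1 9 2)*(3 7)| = |(0 10 2)(1 9 4 5 7 3 6)| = 21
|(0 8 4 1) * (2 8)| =|(0 2 8 4 1)| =5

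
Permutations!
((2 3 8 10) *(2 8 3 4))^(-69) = (2 4)(8 10)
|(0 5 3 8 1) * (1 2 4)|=|(0 5 3 8 2 4 1)|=7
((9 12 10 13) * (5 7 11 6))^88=(13)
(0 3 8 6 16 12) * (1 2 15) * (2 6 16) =(0 3 8 16 12)(1 6 2 15) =[3, 6, 15, 8, 4, 5, 2, 7, 16, 9, 10, 11, 0, 13, 14, 1, 12]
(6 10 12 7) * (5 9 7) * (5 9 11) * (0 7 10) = (0 7 6)(5 11)(9 10 12) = [7, 1, 2, 3, 4, 11, 0, 6, 8, 10, 12, 5, 9]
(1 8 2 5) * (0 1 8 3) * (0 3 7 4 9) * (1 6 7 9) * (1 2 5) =(0 6 7 4 2 1 9)(5 8) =[6, 9, 1, 3, 2, 8, 7, 4, 5, 0]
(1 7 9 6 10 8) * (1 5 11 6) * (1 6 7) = (5 11 7 9 6 10 8) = [0, 1, 2, 3, 4, 11, 10, 9, 5, 6, 8, 7]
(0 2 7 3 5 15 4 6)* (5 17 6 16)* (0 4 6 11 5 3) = (0 2 7)(3 17 11 5 15 6 4 16) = [2, 1, 7, 17, 16, 15, 4, 0, 8, 9, 10, 5, 12, 13, 14, 6, 3, 11]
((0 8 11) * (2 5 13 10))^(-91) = (0 11 8)(2 5 13 10)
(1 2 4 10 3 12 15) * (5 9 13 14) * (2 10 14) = (1 10 3 12 15)(2 4 14 5 9 13) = [0, 10, 4, 12, 14, 9, 6, 7, 8, 13, 3, 11, 15, 2, 5, 1]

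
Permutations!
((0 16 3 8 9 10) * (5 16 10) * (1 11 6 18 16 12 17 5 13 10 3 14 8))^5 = ((0 3 1 11 6 18 16 14 8 9 13 10)(5 12 17))^5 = (0 18 13 11 8 3 16 10 6 9 1 14)(5 17 12)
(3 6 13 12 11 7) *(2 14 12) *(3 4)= [0, 1, 14, 6, 3, 5, 13, 4, 8, 9, 10, 7, 11, 2, 12]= (2 14 12 11 7 4 3 6 13)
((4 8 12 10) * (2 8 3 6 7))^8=(12)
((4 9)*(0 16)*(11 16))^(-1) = ((0 11 16)(4 9))^(-1) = (0 16 11)(4 9)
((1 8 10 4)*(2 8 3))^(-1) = (1 4 10 8 2 3)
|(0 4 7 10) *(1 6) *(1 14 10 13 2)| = |(0 4 7 13 2 1 6 14 10)| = 9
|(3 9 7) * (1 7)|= 4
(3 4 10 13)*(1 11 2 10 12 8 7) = (1 11 2 10 13 3 4 12 8 7) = [0, 11, 10, 4, 12, 5, 6, 1, 7, 9, 13, 2, 8, 3]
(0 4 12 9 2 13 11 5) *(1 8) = (0 4 12 9 2 13 11 5)(1 8) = [4, 8, 13, 3, 12, 0, 6, 7, 1, 2, 10, 5, 9, 11]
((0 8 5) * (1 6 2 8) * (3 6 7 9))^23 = ((0 1 7 9 3 6 2 8 5))^23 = (0 6 1 2 7 8 9 5 3)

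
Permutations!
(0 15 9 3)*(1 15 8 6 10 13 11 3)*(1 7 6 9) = (0 8 9 7 6 10 13 11 3)(1 15) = [8, 15, 2, 0, 4, 5, 10, 6, 9, 7, 13, 3, 12, 11, 14, 1]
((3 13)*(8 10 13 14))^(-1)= (3 13 10 8 14)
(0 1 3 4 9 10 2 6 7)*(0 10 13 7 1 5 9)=(0 5 9 13 7 10 2 6 1 3 4)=[5, 3, 6, 4, 0, 9, 1, 10, 8, 13, 2, 11, 12, 7]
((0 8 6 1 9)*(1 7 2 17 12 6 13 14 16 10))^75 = (17)(0 14 1 8 16 9 13 10)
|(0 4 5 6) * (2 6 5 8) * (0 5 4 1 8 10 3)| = 9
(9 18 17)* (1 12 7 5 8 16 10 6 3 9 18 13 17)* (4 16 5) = (1 12 7 4 16 10 6 3 9 13 17 18)(5 8) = [0, 12, 2, 9, 16, 8, 3, 4, 5, 13, 6, 11, 7, 17, 14, 15, 10, 18, 1]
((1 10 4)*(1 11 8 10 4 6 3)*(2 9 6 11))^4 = (1 6 2)(3 9 4)(8 10 11)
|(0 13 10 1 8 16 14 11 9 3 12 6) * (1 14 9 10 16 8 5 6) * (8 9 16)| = 9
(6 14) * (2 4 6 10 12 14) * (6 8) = (2 4 8 6)(10 12 14) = [0, 1, 4, 3, 8, 5, 2, 7, 6, 9, 12, 11, 14, 13, 10]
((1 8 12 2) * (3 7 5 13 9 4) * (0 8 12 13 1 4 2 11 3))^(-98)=((0 8 13 9 2 4)(1 12 11 3 7 5))^(-98)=(0 2 13)(1 7 11)(3 12 5)(4 9 8)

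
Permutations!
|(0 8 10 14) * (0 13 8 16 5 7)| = |(0 16 5 7)(8 10 14 13)| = 4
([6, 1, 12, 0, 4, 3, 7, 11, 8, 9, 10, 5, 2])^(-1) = [3, 1, 12, 5, 4, 11, 0, 6, 8, 9, 10, 7, 2]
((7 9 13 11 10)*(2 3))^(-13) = ((2 3)(7 9 13 11 10))^(-13) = (2 3)(7 13 10 9 11)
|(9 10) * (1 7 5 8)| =|(1 7 5 8)(9 10)| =4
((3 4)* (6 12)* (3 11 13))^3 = (3 13 11 4)(6 12)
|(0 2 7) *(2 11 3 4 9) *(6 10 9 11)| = 6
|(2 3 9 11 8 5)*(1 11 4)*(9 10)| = |(1 11 8 5 2 3 10 9 4)| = 9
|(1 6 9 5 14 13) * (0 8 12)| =6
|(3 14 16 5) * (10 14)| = |(3 10 14 16 5)| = 5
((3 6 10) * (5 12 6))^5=((3 5 12 6 10))^5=(12)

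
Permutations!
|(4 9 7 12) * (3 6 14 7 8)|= 8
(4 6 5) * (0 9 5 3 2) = [9, 1, 0, 2, 6, 4, 3, 7, 8, 5] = (0 9 5 4 6 3 2)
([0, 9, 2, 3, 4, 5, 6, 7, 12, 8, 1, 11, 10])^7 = [0, 8, 2, 3, 4, 5, 6, 7, 10, 12, 9, 11, 1]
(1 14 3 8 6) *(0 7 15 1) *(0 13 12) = (0 7 15 1 14 3 8 6 13 12) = [7, 14, 2, 8, 4, 5, 13, 15, 6, 9, 10, 11, 0, 12, 3, 1]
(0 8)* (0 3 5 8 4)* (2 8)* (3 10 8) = [4, 1, 3, 5, 0, 2, 6, 7, 10, 9, 8] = (0 4)(2 3 5)(8 10)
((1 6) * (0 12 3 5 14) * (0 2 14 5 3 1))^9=(0 12 1 6)(2 14)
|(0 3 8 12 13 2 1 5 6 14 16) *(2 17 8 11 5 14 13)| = |(0 3 11 5 6 13 17 8 12 2 1 14 16)| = 13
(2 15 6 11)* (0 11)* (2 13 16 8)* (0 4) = (0 11 13 16 8 2 15 6 4) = [11, 1, 15, 3, 0, 5, 4, 7, 2, 9, 10, 13, 12, 16, 14, 6, 8]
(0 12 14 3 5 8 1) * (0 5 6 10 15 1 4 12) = [0, 5, 2, 6, 12, 8, 10, 7, 4, 9, 15, 11, 14, 13, 3, 1] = (1 5 8 4 12 14 3 6 10 15)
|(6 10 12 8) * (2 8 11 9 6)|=10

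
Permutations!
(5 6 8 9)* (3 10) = (3 10)(5 6 8 9) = [0, 1, 2, 10, 4, 6, 8, 7, 9, 5, 3]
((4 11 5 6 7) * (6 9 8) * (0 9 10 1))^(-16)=(0 7 10 8 11)(1 6 5 9 4)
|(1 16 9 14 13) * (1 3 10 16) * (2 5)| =|(2 5)(3 10 16 9 14 13)| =6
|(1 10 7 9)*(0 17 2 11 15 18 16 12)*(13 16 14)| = 20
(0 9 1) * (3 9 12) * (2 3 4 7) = (0 12 4 7 2 3 9 1) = [12, 0, 3, 9, 7, 5, 6, 2, 8, 1, 10, 11, 4]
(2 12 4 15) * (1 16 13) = [0, 16, 12, 3, 15, 5, 6, 7, 8, 9, 10, 11, 4, 1, 14, 2, 13] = (1 16 13)(2 12 4 15)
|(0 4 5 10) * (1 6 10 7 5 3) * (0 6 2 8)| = 6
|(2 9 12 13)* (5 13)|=|(2 9 12 5 13)|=5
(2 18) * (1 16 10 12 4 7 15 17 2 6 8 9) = (1 16 10 12 4 7 15 17 2 18 6 8 9) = [0, 16, 18, 3, 7, 5, 8, 15, 9, 1, 12, 11, 4, 13, 14, 17, 10, 2, 6]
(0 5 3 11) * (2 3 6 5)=(0 2 3 11)(5 6)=[2, 1, 3, 11, 4, 6, 5, 7, 8, 9, 10, 0]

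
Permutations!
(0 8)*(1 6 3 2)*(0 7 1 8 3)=(0 3 2 8 7 1 6)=[3, 6, 8, 2, 4, 5, 0, 1, 7]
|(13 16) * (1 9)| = |(1 9)(13 16)| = 2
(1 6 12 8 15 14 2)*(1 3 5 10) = (1 6 12 8 15 14 2 3 5 10) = [0, 6, 3, 5, 4, 10, 12, 7, 15, 9, 1, 11, 8, 13, 2, 14]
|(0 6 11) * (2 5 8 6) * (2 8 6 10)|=7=|(0 8 10 2 5 6 11)|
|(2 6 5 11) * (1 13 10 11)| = 7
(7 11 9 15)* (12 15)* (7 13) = [0, 1, 2, 3, 4, 5, 6, 11, 8, 12, 10, 9, 15, 7, 14, 13] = (7 11 9 12 15 13)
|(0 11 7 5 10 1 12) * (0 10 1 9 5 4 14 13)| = 30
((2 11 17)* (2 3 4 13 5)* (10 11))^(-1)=((2 10 11 17 3 4 13 5))^(-1)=(2 5 13 4 3 17 11 10)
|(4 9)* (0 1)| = 2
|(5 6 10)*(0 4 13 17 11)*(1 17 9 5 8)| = 11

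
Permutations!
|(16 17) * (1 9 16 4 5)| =6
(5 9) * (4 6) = (4 6)(5 9) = [0, 1, 2, 3, 6, 9, 4, 7, 8, 5]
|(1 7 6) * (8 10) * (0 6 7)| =6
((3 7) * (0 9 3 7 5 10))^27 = ((0 9 3 5 10))^27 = (0 3 10 9 5)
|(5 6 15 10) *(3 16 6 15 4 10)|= |(3 16 6 4 10 5 15)|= 7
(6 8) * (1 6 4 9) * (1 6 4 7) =(1 4 9 6 8 7) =[0, 4, 2, 3, 9, 5, 8, 1, 7, 6]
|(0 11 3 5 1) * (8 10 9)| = |(0 11 3 5 1)(8 10 9)| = 15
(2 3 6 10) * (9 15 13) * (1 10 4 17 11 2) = (1 10)(2 3 6 4 17 11)(9 15 13) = [0, 10, 3, 6, 17, 5, 4, 7, 8, 15, 1, 2, 12, 9, 14, 13, 16, 11]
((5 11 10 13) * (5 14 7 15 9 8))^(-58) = (5 7 11 15 10 9 13 8 14)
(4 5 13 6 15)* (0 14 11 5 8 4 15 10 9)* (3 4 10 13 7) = [14, 1, 2, 4, 8, 7, 13, 3, 10, 0, 9, 5, 12, 6, 11, 15] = (15)(0 14 11 5 7 3 4 8 10 9)(6 13)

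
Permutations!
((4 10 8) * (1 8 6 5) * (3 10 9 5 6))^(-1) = ((1 8 4 9 5)(3 10))^(-1) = (1 5 9 4 8)(3 10)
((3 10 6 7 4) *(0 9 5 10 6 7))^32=(10)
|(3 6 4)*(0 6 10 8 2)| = |(0 6 4 3 10 8 2)| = 7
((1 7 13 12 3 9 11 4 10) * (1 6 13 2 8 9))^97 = ((1 7 2 8 9 11 4 10 6 13 12 3))^97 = (1 7 2 8 9 11 4 10 6 13 12 3)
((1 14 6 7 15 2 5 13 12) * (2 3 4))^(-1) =(1 12 13 5 2 4 3 15 7 6 14)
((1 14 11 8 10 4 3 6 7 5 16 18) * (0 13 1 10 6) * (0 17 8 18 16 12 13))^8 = (1 8 11 7 10 12 3)(4 13 17 14 6 18 5)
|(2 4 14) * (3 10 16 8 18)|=15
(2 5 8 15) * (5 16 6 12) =(2 16 6 12 5 8 15) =[0, 1, 16, 3, 4, 8, 12, 7, 15, 9, 10, 11, 5, 13, 14, 2, 6]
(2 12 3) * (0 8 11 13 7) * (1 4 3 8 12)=[12, 4, 1, 2, 3, 5, 6, 0, 11, 9, 10, 13, 8, 7]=(0 12 8 11 13 7)(1 4 3 2)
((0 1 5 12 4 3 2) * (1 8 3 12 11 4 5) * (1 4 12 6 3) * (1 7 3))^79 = ((0 8 7 3 2)(1 4 6)(5 11 12))^79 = (0 2 3 7 8)(1 4 6)(5 11 12)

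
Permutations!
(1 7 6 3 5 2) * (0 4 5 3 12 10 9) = (0 4 5 2 1 7 6 12 10 9) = [4, 7, 1, 3, 5, 2, 12, 6, 8, 0, 9, 11, 10]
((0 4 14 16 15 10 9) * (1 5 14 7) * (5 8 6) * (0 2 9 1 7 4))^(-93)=(1 5 15 8 14 10 6 16)(2 9)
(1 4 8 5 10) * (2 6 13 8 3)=(1 4 3 2 6 13 8 5 10)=[0, 4, 6, 2, 3, 10, 13, 7, 5, 9, 1, 11, 12, 8]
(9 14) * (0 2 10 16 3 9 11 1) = [2, 0, 10, 9, 4, 5, 6, 7, 8, 14, 16, 1, 12, 13, 11, 15, 3] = (0 2 10 16 3 9 14 11 1)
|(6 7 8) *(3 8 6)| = |(3 8)(6 7)| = 2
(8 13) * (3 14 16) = [0, 1, 2, 14, 4, 5, 6, 7, 13, 9, 10, 11, 12, 8, 16, 15, 3] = (3 14 16)(8 13)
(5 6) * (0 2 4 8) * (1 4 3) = (0 2 3 1 4 8)(5 6) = [2, 4, 3, 1, 8, 6, 5, 7, 0]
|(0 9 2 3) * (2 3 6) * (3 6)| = |(0 9 6 2 3)| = 5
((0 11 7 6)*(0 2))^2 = (0 7 2 11 6)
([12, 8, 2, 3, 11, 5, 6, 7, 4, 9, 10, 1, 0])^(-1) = (0 12)(1 11 4 8)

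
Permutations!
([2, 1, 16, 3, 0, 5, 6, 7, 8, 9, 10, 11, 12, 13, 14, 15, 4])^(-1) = [4, 1, 0, 3, 16, 5, 6, 7, 8, 9, 10, 11, 12, 13, 14, 15, 2]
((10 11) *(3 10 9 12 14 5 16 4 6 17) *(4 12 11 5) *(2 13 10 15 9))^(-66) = ((2 13 10 5 16 12 14 4 6 17 3 15 9 11))^(-66) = (2 16 6 9 10 14 3)(4 15 13 12 17 11 5)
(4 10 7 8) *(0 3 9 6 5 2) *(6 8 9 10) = (0 3 10 7 9 8 4 6 5 2) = [3, 1, 0, 10, 6, 2, 5, 9, 4, 8, 7]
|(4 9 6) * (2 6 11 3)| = 6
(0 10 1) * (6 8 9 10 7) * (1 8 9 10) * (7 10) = (0 10 8 7 6 9 1) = [10, 0, 2, 3, 4, 5, 9, 6, 7, 1, 8]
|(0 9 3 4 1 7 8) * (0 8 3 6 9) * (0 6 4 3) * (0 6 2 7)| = 7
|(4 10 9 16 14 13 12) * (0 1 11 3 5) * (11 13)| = |(0 1 13 12 4 10 9 16 14 11 3 5)| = 12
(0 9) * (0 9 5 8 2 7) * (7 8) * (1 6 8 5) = (9)(0 1 6 8 2 5 7) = [1, 6, 5, 3, 4, 7, 8, 0, 2, 9]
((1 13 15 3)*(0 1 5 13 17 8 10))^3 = (0 8 1 10 17)(3 15 13 5)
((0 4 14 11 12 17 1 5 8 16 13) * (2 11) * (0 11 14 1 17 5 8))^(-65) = (17)(0 12 13 8 4 5 11 16 1)(2 14)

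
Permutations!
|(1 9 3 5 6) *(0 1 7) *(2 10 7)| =|(0 1 9 3 5 6 2 10 7)| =9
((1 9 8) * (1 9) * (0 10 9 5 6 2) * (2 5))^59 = (0 2 8 9 10)(5 6)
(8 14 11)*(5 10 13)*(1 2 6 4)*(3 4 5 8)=(1 2 6 5 10 13 8 14 11 3 4)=[0, 2, 6, 4, 1, 10, 5, 7, 14, 9, 13, 3, 12, 8, 11]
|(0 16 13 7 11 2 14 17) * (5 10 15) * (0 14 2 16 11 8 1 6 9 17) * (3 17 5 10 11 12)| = |(0 12 3 17 14)(1 6 9 5 11 16 13 7 8)(10 15)| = 90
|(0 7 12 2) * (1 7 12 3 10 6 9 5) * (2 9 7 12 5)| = |(0 5 1 12 9 2)(3 10 6 7)| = 12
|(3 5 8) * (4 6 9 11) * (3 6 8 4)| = |(3 5 4 8 6 9 11)| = 7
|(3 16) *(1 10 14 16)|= 5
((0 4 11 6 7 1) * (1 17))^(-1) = (0 1 17 7 6 11 4) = ((0 4 11 6 7 17 1))^(-1)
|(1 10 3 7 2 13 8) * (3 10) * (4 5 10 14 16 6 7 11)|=|(1 3 11 4 5 10 14 16 6 7 2 13 8)|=13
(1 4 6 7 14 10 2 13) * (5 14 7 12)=(1 4 6 12 5 14 10 2 13)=[0, 4, 13, 3, 6, 14, 12, 7, 8, 9, 2, 11, 5, 1, 10]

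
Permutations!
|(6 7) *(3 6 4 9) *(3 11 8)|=7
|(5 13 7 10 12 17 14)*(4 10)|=8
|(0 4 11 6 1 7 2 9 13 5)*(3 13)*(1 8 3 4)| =|(0 1 7 2 9 4 11 6 8 3 13 5)| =12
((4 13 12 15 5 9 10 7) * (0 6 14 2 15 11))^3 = ((0 6 14 2 15 5 9 10 7 4 13 12 11))^3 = (0 2 9 4 11 14 5 7 12 6 15 10 13)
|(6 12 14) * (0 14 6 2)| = 6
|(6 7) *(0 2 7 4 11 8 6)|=12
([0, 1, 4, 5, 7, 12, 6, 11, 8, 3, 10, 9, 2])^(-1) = [0, 1, 12, 9, 2, 3, 6, 4, 8, 11, 10, 7, 5]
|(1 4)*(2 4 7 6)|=5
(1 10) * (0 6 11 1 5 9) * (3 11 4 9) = (0 6 4 9)(1 10 5 3 11) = [6, 10, 2, 11, 9, 3, 4, 7, 8, 0, 5, 1]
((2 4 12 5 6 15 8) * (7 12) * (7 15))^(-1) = (2 8 15 4)(5 12 7 6)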